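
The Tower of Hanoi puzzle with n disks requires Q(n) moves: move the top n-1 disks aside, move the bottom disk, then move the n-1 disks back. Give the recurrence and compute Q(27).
Moving n disks = move the top n-1 disks aside (Q(n-1) moves) + move the largest disk (1 move) + move the n-1 disks back on top (Q(n-1) moves), so Q(n) = 2Q(n-1) + 1, with Q(1) = 1 (a single disk takes one move).
First terms: 1, 3, 7, 15, 31, 63, … — each is one less than a power of 2. Indeed Q(n) + 1 = 2(Q(n-1) + 1) with Q(1) + 1 = 2, so Q(n) + 1 = 2ⁿ and Q(n) = 2ⁿ - 1.
Hence Q(27) = 2^27 - 1 = 134217728 - 1 = 134217727.

Q(n) = 2Q(n-1) + 1, Q(1) = 1; Q(27) = 134217727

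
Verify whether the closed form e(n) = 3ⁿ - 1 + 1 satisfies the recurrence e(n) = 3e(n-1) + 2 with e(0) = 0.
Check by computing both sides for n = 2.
From the recurrence with e(0) = 0:
  e(0) = 0, e(1) = 2, e(2) = 8
  so the recurrence gives e(2) = 8.
From the proposed closed form e(n) = 3ⁿ - 1 + 1:
  e(2) = 9.
The recurrence gives 8 but the closed form gives 9, so the closed form does not satisfy the recurrence.

No, the closed form is incorrect.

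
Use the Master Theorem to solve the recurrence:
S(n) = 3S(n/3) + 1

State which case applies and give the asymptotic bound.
Master Theorem template: S(n) = a·S(n/b) + f(n).
Here: a=3, b=3, f(n)=1
Compute log_b(a) = log_3(3) = 1.
f(n) = 1 = O(n^(1-ε)) with ε = 1. Case 1: S(n) = Θ(n^log_b(a)) = Θ(n).

Case 1: S(n) = Θ(n)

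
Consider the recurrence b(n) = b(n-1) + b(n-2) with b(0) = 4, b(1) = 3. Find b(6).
Computing the sequence terms:
4, 3, 7, 10, 17, 27, 44

44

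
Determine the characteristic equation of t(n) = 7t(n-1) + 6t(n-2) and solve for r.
Substitute t(n) = rⁿ and divide through by rⁿ⁻²: r² - 7r - 6 = 0
Discriminant: 7² + 4·6 = 73, not a perfect square, so by the quadratic formula r = (7 ± √73)/2.
General solution: t(n) = A·r₁ⁿ + B·r₂ⁿ where r₁,r₂ = (7 ± √73)/2

Characteristic: r² - 7r - 6 = 0, Roots: r = (7 ± √73)/2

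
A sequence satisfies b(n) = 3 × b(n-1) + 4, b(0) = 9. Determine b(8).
Computing step by step:
b(0) = 9
b(1) = 3 × 9 + 4 = 31
b(2) = 3 × 31 + 4 = 97
b(3) = 3 × 97 + 4 = 295
b(4) = 3 × 295 + 4 = 889
b(5) = 3 × 889 + 4 = 2671
b(6) = 3 × 2671 + 4 = 8017
b(7) = 3 × 8017 + 4 = 24055
b(8) = 3 × 24055 + 4 = 72169

72169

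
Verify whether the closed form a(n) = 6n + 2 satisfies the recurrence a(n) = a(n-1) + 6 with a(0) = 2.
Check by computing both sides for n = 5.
From the recurrence with a(0) = 2:
  a(0) = 2, a(1) = 8, a(2) = 14, a(3) = 20, a(4) = 26, a(5) = 32
  so the recurrence gives a(5) = 32.
From the proposed closed form a(n) = 6n + 2:
  a(5) = 32.
Both sides give 32 at n = 5, and the initial condition(s) match, so the closed form is consistent.

Yes, the closed form is correct.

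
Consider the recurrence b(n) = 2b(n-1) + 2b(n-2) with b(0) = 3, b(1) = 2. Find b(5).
Computing the sequence terms:
3, 2, 10, 24, 68, 184

184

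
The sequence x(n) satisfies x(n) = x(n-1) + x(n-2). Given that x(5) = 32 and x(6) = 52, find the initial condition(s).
Work backwards using x(k) = x(k+2) - x(k+1):
x(4) = x(6) - x(5) = 52 - 32 = 20
x(3) = x(5) - x(4) = 32 - 20 = 12
x(2) = x(4) - x(3) = 20 - 12 = 8
x(1) = x(3) - x(2) = 12 - 8 = 4
x(0) = x(2) - x(1) = 8 - 4 = 4

x(0) = 4, x(1) = 4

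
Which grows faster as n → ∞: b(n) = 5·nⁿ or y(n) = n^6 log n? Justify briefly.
Comparing growth rates:
Growth-rate hierarchy: log n ≺ any polynomial ≺ any exponential cⁿ (c>1) ≺ n! ≺ nⁿ.
super-exponential nⁿ dominates polynomial degree 6 (with log factor) asymptotically.

b(n) grows faster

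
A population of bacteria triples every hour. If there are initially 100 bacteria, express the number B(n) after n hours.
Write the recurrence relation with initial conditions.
Each hour multiplies the count by 3, so the count after n hours depends only on the count after n-1 hours: B(n) = 3 × B(n-1). The starting count gives B(0) = 100.
Unrolling n times gives the closed form B(n) = 100 × 3ⁿ.

B(n) = 3 × B(n-1), B(0) = 100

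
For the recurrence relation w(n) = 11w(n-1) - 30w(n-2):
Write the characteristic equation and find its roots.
Substitute w(n) = rⁿ and divide through by rⁿ⁻²: r² - 11r + 30 = 0
Factor: (r - 6)(r - 5) = 0, so r = 6, 5.
General solution: w(n) = A·6ⁿ + B·5ⁿ

Characteristic: r² - 11r + 30 = 0, Roots: r = 6, 5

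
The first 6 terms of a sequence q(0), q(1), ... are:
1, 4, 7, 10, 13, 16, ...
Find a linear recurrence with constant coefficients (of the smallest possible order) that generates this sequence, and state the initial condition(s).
Look for the lowest-order linear relation among consecutive terms.
Observation: consecutive differences are constant (= 3).
Check at n=2: 1·4 + 3 = 7. ✓

q(n) = q(n-1) + 3, q(0) = 1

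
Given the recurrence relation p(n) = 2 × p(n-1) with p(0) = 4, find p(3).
Computing step by step:
p(0) = 4
p(1) = 2 × 4 = 8
p(2) = 2 × 8 = 16
p(3) = 2 × 16 = 32

32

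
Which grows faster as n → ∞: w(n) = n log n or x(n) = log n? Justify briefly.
Comparing growth rates:
Growth-rate hierarchy: log n ≺ any polynomial ≺ any exponential cⁿ (c>1) ≺ n! ≺ nⁿ.
polynomial degree 1 (with log factor) dominates logarithmic asymptotically.

w(n) grows faster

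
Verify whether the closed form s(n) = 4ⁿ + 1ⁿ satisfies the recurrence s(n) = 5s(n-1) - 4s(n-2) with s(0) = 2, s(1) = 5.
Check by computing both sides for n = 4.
From the recurrence with s(0) = 2, s(1) = 5:
  s(0) = 2, s(1) = 5, s(2) = 17, s(3) = 65, s(4) = 257
  so the recurrence gives s(4) = 257.
From the proposed closed form s(n) = 4ⁿ + 1ⁿ:
  s(4) = 257.
Both sides give 257 at n = 4, and the initial condition(s) match, so the closed form is consistent.

Yes, the closed form is correct.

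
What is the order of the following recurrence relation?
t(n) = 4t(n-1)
The order is the largest lag k for which t(n-k) appears. Here the deepest term is t(n-1), so the order is 1.

Order 1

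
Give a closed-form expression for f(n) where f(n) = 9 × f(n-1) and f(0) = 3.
Recurrence: f(n) = 9 × f(n-1), initial: f(0) = 3.
Each term is 9 times the previous, so this is geometric with ratio 9. After n steps: f(n) = f(0)·9ⁿ = 3·9ⁿ.

f(n) = 3·9ⁿ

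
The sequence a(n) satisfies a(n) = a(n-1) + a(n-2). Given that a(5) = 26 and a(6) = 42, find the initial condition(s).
Work backwards using a(k) = a(k+2) - a(k+1):
a(4) = a(6) - a(5) = 42 - 26 = 16
a(3) = a(5) - a(4) = 26 - 16 = 10
a(2) = a(4) - a(3) = 16 - 10 = 6
a(1) = a(3) - a(2) = 10 - 6 = 4
a(0) = a(2) - a(1) = 6 - 4 = 2

a(0) = 2, a(1) = 4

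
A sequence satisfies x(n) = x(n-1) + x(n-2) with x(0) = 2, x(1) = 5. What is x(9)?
Computing the sequence terms:
2, 5, 7, 12, 19, 31, 50, 81, 131, 212

212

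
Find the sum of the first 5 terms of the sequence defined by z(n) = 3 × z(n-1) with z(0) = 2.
Computing the sequence terms: 2, 6, 18, 54, 162
Adding these values together:

242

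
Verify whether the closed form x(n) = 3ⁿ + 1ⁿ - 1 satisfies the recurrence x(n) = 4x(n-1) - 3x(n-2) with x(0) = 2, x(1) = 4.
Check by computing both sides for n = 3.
From the recurrence with x(0) = 2, x(1) = 4:
  x(0) = 2, x(1) = 4, x(2) = 10, x(3) = 28
  so the recurrence gives x(3) = 28.
From the proposed closed form x(n) = 3ⁿ + 1ⁿ - 1:
  x(3) = 27.
The recurrence gives 28 but the closed form gives 27, so the closed form does not satisfy the recurrence.

No, the closed form is incorrect.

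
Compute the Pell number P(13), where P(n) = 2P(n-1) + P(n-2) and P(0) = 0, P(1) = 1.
Computing the sequence terms:
0, 1, 2, 5, 12, 29, 70, 169, 408, 985, 2378, 5741, 13860, 33461

33461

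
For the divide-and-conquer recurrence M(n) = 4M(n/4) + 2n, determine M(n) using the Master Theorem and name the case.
Master Theorem template: M(n) = a·M(n/b) + f(n).
Here: a=4, b=4, f(n)=2n
Compute log_b(a) = log_4(4) = 1.
f(n) = 2n = Θ(n). Case 2: M(n) = Θ(n log n).

Case 2: M(n) = Θ(n log n)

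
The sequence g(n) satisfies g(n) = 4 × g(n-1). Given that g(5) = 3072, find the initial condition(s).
In general g(n) = 4ⁿ · g(0). At n = 5: g(0) = g(5) / 4^5 = 3072 / 1024 = 3.

g(0) = 3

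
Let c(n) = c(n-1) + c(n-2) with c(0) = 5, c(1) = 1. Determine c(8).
Computing the sequence terms:
5, 1, 6, 7, 13, 20, 33, 53, 86

86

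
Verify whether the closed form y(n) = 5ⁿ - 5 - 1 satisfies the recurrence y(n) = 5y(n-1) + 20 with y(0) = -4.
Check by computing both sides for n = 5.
From the recurrence with y(0) = -4:
  y(0) = -4, y(1) = 0, y(2) = 20, y(3) = 120, y(4) = 620, y(5) = 3120
  so the recurrence gives y(5) = 3120.
From the proposed closed form y(n) = 5ⁿ - 5 - 1:
  y(5) = 3119.
The recurrence gives 3120 but the closed form gives 3119, so the closed form does not satisfy the recurrence.

No, the closed form is incorrect.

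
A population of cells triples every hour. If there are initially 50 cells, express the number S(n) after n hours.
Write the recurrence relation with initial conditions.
Each hour multiplies the count by 3, so the count after n hours depends only on the count after n-1 hours: S(n) = 3 × S(n-1). The starting count gives S(0) = 50.
Unrolling n times gives the closed form S(n) = 50 × 3ⁿ.

S(n) = 3 × S(n-1), S(0) = 50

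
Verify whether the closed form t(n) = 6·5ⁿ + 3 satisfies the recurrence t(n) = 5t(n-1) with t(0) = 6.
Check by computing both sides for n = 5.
From the recurrence with t(0) = 6:
  t(0) = 6, t(1) = 30, t(2) = 150, t(3) = 750, t(4) = 3750, t(5) = 18750
  so the recurrence gives t(5) = 18750.
From the proposed closed form t(n) = 6·5ⁿ + 3:
  t(5) = 18753.
The recurrence gives 18750 but the closed form gives 18753, so the closed form does not satisfy the recurrence.

No, the closed form is incorrect.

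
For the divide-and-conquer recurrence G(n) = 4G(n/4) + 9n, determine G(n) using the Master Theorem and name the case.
Master Theorem template: G(n) = a·G(n/b) + f(n).
Here: a=4, b=4, f(n)=9n
Compute log_b(a) = log_4(4) = 1.
f(n) = 9n = Θ(n). Case 2: G(n) = Θ(n log n).

Case 2: G(n) = Θ(n log n)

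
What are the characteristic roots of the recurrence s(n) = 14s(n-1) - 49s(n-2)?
Substitute s(n) = rⁿ and divide through by rⁿ⁻²: r² - 14r + 49 = 0
Factor: (r - 7)² = 0, so r = 7 (double root).
General solution: s(n) = (A + Bn)·7ⁿ

Characteristic: r² - 14r + 49 = 0, Roots: r = 7 (double root)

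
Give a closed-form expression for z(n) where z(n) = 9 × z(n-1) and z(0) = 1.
Recurrence: z(n) = 9 × z(n-1), initial: z(0) = 1.
Each term is 9 times the previous, so this is geometric with ratio 9. After n steps: z(n) = z(0)·9ⁿ = 9ⁿ.

z(n) = 9ⁿ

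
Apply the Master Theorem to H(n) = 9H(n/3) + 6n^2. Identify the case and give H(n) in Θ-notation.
Master Theorem template: H(n) = a·H(n/b) + f(n).
Here: a=9, b=3, f(n)=6n^2
Compute log_b(a) = log_3(9) = 2.
f(n) = 6n^2 = Θ(n^2). Case 2: H(n) = Θ(n^2 log n).

Case 2: H(n) = Θ(n^2 log n)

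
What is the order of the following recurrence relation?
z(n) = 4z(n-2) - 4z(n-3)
The order is the largest lag k for which z(n-k) appears. Here the deepest term is z(n-3), so the order is 3.

Order 3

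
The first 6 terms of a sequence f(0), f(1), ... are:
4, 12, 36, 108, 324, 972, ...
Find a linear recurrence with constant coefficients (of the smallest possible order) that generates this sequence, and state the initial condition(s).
Look for the lowest-order linear relation among consecutive terms.
Observation: each term is 3× the previous.
Check at n=2: 3·12 = 36. ✓

f(n) = 3 × f(n-1), f(0) = 4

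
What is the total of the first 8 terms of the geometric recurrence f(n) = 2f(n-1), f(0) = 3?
Computing the sequence terms: 3, 6, 12, 24, 48, 96, 192, 384
Adding these values together:

765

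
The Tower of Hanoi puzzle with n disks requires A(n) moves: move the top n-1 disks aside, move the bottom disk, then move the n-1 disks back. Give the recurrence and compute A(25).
Moving n disks = move the top n-1 disks aside (A(n-1) moves) + move the largest disk (1 move) + move the n-1 disks back on top (A(n-1) moves), so A(n) = 2A(n-1) + 1, with A(1) = 1 (a single disk takes one move).
First terms: 1, 3, 7, 15, 31, 63, … — each is one less than a power of 2. Indeed A(n) + 1 = 2(A(n-1) + 1) with A(1) + 1 = 2, so A(n) + 1 = 2ⁿ and A(n) = 2ⁿ - 1.
Hence A(25) = 2^25 - 1 = 33554432 - 1 = 33554431.

A(n) = 2A(n-1) + 1, A(1) = 1; A(25) = 33554431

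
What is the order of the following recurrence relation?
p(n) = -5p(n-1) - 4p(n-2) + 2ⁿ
The order is the largest lag k for which p(n-k) appears. Here the deepest term is p(n-2) (the 2ⁿ term is non-homogeneous and does not affect the order), so the order is 2.

Order 2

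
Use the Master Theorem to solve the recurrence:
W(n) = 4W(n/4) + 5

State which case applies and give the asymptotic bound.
Master Theorem template: W(n) = a·W(n/b) + f(n).
Here: a=4, b=4, f(n)=5
Compute log_b(a) = log_4(4) = 1.
f(n) = 5 = O(n^(1-ε)) with ε = 1. Case 1: W(n) = Θ(n^log_b(a)) = Θ(n).

Case 1: W(n) = Θ(n)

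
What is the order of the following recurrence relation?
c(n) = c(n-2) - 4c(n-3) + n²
The order is the largest lag k for which c(n-k) appears. Here the deepest term is c(n-3) (the n² term is non-homogeneous and does not affect the order), so the order is 3.

Order 3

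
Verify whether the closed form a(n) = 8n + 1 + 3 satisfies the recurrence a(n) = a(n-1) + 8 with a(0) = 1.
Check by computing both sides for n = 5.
From the recurrence with a(0) = 1:
  a(0) = 1, a(1) = 9, a(2) = 17, a(3) = 25, a(4) = 33, a(5) = 41
  so the recurrence gives a(5) = 41.
From the proposed closed form a(n) = 8n + 1 + 3:
  a(5) = 44.
The recurrence gives 41 but the closed form gives 44, so the closed form does not satisfy the recurrence.

No, the closed form is incorrect.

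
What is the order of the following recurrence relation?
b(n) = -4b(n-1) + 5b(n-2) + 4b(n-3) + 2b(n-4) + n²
The order is the largest lag k for which b(n-k) appears. Here the deepest term is b(n-4) (the n² term is non-homogeneous and does not affect the order), so the order is 4.

Order 4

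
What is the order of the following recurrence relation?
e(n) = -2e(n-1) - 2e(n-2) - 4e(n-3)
The order is the largest lag k for which e(n-k) appears. Here the deepest term is e(n-3), so the order is 3.

Order 3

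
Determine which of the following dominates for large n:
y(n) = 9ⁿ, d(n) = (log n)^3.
Comparing growth rates:
Growth-rate hierarchy: log n ≺ any polynomial ≺ any exponential cⁿ (c>1) ≺ n! ≺ nⁿ.
exponential base 9 dominates polylogarithmic (log n)^3 asymptotically.

y(n) grows faster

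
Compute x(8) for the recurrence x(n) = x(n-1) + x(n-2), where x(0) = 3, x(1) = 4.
Computing the sequence terms:
3, 4, 7, 11, 18, 29, 47, 76, 123

123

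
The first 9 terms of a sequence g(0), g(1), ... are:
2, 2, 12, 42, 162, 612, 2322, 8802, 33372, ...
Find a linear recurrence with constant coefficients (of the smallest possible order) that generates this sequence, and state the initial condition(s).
Look for the lowest-order linear relation among consecutive terms.
Observation: g(n) - 3·g(n-1) - (3)·g(n-2) = 0 holds for the shown terms, and no order-1 relation g(n) = α·g(n-1) + β fits.
Check at n=3: 3·12 + (3)·2 = 42. ✓

g(n) = 3g(n-1) + 3g(n-2), g(0) = 2, g(1) = 2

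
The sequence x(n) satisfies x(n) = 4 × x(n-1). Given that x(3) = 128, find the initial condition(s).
In general x(n) = 4ⁿ · x(0). At n = 3: x(0) = x(3) / 4^3 = 128 / 64 = 2.

x(0) = 2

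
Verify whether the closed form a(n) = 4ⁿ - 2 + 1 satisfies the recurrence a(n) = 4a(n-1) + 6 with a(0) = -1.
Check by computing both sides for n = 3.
From the recurrence with a(0) = -1:
  a(0) = -1, a(1) = 2, a(2) = 14, a(3) = 62
  so the recurrence gives a(3) = 62.
From the proposed closed form a(n) = 4ⁿ - 2 + 1:
  a(3) = 63.
The recurrence gives 62 but the closed form gives 63, so the closed form does not satisfy the recurrence.

No, the closed form is incorrect.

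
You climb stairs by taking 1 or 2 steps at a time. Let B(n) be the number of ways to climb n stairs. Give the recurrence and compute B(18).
Condition on the size of the last step (1 to 2): before it there were n-1, …, n-2 stairs climbed, and these cases are disjoint, so B(n) = B(n-1) + B(n-2) (Fibonacci-type sequence).
Initial conditions by direct count (compositions of i into parts ≤ 2): B(1) = 1; B(2) = 2.
Iterating the recurrence: B(3) = 3, B(4) = 5, B(5) = 8, B(6) = 13, B(7) = 21, B(8) = 34, B(9) = 55, B(10) = 89, B(11) = 144, B(12) = 233, B(13) = 377, B(14) = 610, B(15) = 987, B(16) = 1597, B(17) = 2584, B(18) = 4181.

B(n) = B(n-1) + B(n-2), B(1) = 1, B(2) = 2; B(18) = 4181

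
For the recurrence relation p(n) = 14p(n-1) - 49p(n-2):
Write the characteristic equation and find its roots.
Substitute p(n) = rⁿ and divide through by rⁿ⁻²: r² - 14r + 49 = 0
Factor: (r - 7)² = 0, so r = 7 (double root).
General solution: p(n) = (A + Bn)·7ⁿ

Characteristic: r² - 14r + 49 = 0, Roots: r = 7 (double root)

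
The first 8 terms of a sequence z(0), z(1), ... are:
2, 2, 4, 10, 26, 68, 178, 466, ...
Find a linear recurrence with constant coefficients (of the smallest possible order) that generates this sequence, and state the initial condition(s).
Look for the lowest-order linear relation among consecutive terms.
Observation: z(n) - 3·z(n-1) - (-1)·z(n-2) = 0 holds for the shown terms, and no order-1 relation z(n) = α·z(n-1) + β fits.
Check at n=3: 3·4 + (-1)·2 = 10. ✓

z(n) = 3z(n-1) - z(n-2), z(0) = 2, z(1) = 2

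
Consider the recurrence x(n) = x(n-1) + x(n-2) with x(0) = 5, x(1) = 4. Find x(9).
Computing the sequence terms:
5, 4, 9, 13, 22, 35, 57, 92, 149, 241

241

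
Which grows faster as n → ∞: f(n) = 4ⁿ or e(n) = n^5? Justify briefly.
Comparing growth rates:
Growth-rate hierarchy: log n ≺ any polynomial ≺ any exponential cⁿ (c>1) ≺ n! ≺ nⁿ.
exponential base 4 dominates polynomial degree 5 asymptotically.

f(n) grows faster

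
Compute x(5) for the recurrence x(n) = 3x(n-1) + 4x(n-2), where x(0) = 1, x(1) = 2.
Computing the sequence terms:
1, 2, 10, 38, 154, 614

614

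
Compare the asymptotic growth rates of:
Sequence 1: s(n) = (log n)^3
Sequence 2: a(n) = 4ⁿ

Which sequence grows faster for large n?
Comparing growth rates:
Growth-rate hierarchy: log n ≺ any polynomial ≺ any exponential cⁿ (c>1) ≺ n! ≺ nⁿ.
exponential base 4 dominates polylogarithmic (log n)^3 asymptotically.

a(n) grows faster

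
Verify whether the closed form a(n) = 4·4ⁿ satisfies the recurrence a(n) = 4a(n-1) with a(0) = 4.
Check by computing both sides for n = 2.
From the recurrence with a(0) = 4:
  a(0) = 4, a(1) = 16, a(2) = 64
  so the recurrence gives a(2) = 64.
From the proposed closed form a(n) = 4·4ⁿ:
  a(2) = 64.
Both sides give 64 at n = 2, and the initial condition(s) match, so the closed form is consistent.

Yes, the closed form is correct.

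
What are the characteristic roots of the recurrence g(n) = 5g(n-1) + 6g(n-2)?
Substitute g(n) = rⁿ and divide through by rⁿ⁻²: r² - 5r - 6 = 0
Factor: (r + 1)(r - 6) = 0, so r = -1, 6.
General solution: g(n) = A·(-1)ⁿ + B·6ⁿ

Characteristic: r² - 5r - 6 = 0, Roots: r = -1, 6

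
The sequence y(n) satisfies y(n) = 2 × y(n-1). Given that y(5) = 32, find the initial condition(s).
In general y(n) = 2ⁿ · y(0). At n = 5: y(0) = y(5) / 2^5 = 32 / 32 = 1.

y(0) = 1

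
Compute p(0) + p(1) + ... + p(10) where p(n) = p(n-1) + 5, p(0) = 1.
Computing the sequence terms: 1, 6, 11, 16, 21, 26, 31, 36, 41, 46, 51
Adding these values together:

286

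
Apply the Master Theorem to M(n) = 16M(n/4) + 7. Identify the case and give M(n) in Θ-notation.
Master Theorem template: M(n) = a·M(n/b) + f(n).
Here: a=16, b=4, f(n)=7
Compute log_b(a) = log_4(16) = 2.
f(n) = 7 = O(n^(2-ε)) with ε = 2. Case 1: M(n) = Θ(n^log_b(a)) = Θ(n^2).

Case 1: M(n) = Θ(n^2)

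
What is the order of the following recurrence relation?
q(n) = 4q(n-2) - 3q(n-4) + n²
The order is the largest lag k for which q(n-k) appears. Here the deepest term is q(n-4) (the n² term is non-homogeneous and does not affect the order), so the order is 4.

Order 4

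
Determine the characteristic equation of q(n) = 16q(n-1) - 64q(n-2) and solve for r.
Substitute q(n) = rⁿ and divide through by rⁿ⁻²: r² - 16r + 64 = 0
Factor: (r - 8)² = 0, so r = 8 (double root).
General solution: q(n) = (A + Bn)·8ⁿ

Characteristic: r² - 16r + 64 = 0, Roots: r = 8 (double root)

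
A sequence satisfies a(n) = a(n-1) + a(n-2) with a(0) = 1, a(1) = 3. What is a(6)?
Computing the sequence terms:
1, 3, 4, 7, 11, 18, 29

29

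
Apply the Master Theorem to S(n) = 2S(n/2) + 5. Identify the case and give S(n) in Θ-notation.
Master Theorem template: S(n) = a·S(n/b) + f(n).
Here: a=2, b=2, f(n)=5
Compute log_b(a) = log_2(2) = 1.
f(n) = 5 = O(n^(1-ε)) with ε = 1. Case 1: S(n) = Θ(n^log_b(a)) = Θ(n).

Case 1: S(n) = Θ(n)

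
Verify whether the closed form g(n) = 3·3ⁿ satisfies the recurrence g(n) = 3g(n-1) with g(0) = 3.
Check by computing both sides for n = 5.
From the recurrence with g(0) = 3:
  g(0) = 3, g(1) = 9, g(2) = 27, g(3) = 81, g(4) = 243, g(5) = 729
  so the recurrence gives g(5) = 729.
From the proposed closed form g(n) = 3·3ⁿ:
  g(5) = 729.
Both sides give 729 at n = 5, and the initial condition(s) match, so the closed form is consistent.

Yes, the closed form is correct.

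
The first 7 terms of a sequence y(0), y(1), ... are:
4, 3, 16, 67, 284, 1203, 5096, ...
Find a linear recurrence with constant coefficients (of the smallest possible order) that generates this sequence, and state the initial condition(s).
Look for the lowest-order linear relation among consecutive terms.
Observation: y(n) - 4·y(n-1) - (1)·y(n-2) = 0 holds for the shown terms, and no order-1 relation y(n) = α·y(n-1) + β fits.
Check at n=3: 4·16 + (1)·3 = 67. ✓

y(n) = 4y(n-1) + y(n-2), y(0) = 4, y(1) = 3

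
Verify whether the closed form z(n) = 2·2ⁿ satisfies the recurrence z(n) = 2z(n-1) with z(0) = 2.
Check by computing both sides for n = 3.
From the recurrence with z(0) = 2:
  z(0) = 2, z(1) = 4, z(2) = 8, z(3) = 16
  so the recurrence gives z(3) = 16.
From the proposed closed form z(n) = 2·2ⁿ:
  z(3) = 16.
Both sides give 16 at n = 3, and the initial condition(s) match, so the closed form is consistent.

Yes, the closed form is correct.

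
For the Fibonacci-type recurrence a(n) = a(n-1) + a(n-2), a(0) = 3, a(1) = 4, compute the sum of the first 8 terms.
Computing the sequence terms: 3, 4, 7, 11, 18, 29, 47, 76
Adding these values together:

195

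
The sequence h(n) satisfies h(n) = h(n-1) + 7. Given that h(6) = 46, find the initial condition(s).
h(6) = h(0) + 6·7, so h(0) = 46 - 42 = 4.

h(0) = 4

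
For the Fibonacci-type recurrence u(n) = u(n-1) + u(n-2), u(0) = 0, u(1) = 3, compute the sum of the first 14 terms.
Computing the sequence terms: 0, 3, 3, 6, 9, 15, 24, 39, 63, 102, 165, 267, 432, 699
Adding these values together:

1827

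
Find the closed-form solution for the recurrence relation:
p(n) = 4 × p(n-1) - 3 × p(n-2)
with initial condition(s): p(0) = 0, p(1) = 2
Recurrence: p(n) = 4 × p(n-1) - 3 × p(n-2), initial: p(0) = 0, p(1) = 2.
Characteristic equation: r² - 4r + 3 = 0, which factors as (r - 3)(r - 1) = 0, so r = 3, 1. General solution p(n) = A·3ⁿ + B·1ⁿ. From p(0) = 0: A + B = 0. From p(1) = 2: 3A + 1B = 2. Solving gives A = 1, B = -1.

p(n) = 3ⁿ - 1ⁿ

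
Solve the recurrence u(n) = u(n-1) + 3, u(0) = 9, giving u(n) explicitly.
Recurrence: u(n) = u(n-1) + 3, initial: u(0) = 9.
Each step adds 3, so u(n) = u(0) + 3n = 3n + 9.

u(n) = 3n + 9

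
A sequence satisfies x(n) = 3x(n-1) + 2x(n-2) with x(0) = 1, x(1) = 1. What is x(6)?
Computing the sequence terms:
1, 1, 5, 17, 61, 217, 773

773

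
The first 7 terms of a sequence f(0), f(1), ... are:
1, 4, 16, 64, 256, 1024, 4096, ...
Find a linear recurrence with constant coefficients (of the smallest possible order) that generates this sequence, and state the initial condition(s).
Look for the lowest-order linear relation among consecutive terms.
Observation: each term is 4× the previous.
Check at n=2: 4·4 = 16. ✓

f(n) = 4 × f(n-1), f(0) = 1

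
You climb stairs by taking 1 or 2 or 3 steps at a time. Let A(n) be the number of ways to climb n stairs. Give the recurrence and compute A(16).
Condition on the size of the last step (1 to 3): before it there were n-1, …, n-3 stairs climbed, and these cases are disjoint, so A(n) = A(n-1) + A(n-2) + A(n-3) (order-3 linear recurrence).
Initial conditions by direct count (compositions of i into parts ≤ 3): A(1) = 1; A(2) = 2; A(3) = 4.
Iterating the recurrence: A(4) = 7, A(5) = 13, A(6) = 24, A(7) = 44, A(8) = 81, A(9) = 149, A(10) = 274, A(11) = 504, A(12) = 927, A(13) = 1705, A(14) = 3136, A(15) = 5768, A(16) = 10609.

A(n) = A(n-1) + A(n-2) + A(n-3), A(1) = 1, A(2) = 2, A(3) = 4; A(16) = 10609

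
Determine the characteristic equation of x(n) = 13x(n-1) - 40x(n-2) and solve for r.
Substitute x(n) = rⁿ and divide through by rⁿ⁻²: r² - 13r + 40 = 0
Factor: (r - 5)(r - 8) = 0, so r = 5, 8.
General solution: x(n) = A·5ⁿ + B·8ⁿ

Characteristic: r² - 13r + 40 = 0, Roots: r = 5, 8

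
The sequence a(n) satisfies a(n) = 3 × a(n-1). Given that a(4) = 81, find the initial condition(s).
In general a(n) = 3ⁿ · a(0). At n = 4: a(0) = a(4) / 3^4 = 81 / 81 = 1.

a(0) = 1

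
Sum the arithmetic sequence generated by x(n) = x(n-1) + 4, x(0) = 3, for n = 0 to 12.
Computing the sequence terms: 3, 7, 11, 15, 19, 23, 27, 31, 35, 39, 43, 47, 51
Adding these values together:

351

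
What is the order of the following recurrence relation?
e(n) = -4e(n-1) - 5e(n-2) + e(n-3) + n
The order is the largest lag k for which e(n-k) appears. Here the deepest term is e(n-3) (the n term is non-homogeneous and does not affect the order), so the order is 3.

Order 3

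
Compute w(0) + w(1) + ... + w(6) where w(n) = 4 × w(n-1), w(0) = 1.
Computing the sequence terms: 1, 4, 16, 64, 256, 1024, 4096
Adding these values together:

5461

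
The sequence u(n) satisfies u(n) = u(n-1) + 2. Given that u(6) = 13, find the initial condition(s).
u(6) = u(0) + 6·2, so u(0) = 13 - 12 = 1.

u(0) = 1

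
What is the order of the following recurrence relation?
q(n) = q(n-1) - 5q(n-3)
The order is the largest lag k for which q(n-k) appears. Here the deepest term is q(n-3), so the order is 3.

Order 3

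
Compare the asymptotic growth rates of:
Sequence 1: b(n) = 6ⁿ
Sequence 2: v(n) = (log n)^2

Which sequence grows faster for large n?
Comparing growth rates:
Growth-rate hierarchy: log n ≺ any polynomial ≺ any exponential cⁿ (c>1) ≺ n! ≺ nⁿ.
exponential base 6 dominates polylogarithmic (log n)^2 asymptotically.

b(n) grows faster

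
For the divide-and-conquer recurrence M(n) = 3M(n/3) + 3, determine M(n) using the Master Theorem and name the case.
Master Theorem template: M(n) = a·M(n/b) + f(n).
Here: a=3, b=3, f(n)=3
Compute log_b(a) = log_3(3) = 1.
f(n) = 3 = O(n^(1-ε)) with ε = 1. Case 1: M(n) = Θ(n^log_b(a)) = Θ(n).

Case 1: M(n) = Θ(n)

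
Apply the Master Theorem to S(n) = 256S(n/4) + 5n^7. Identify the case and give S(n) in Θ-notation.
Master Theorem template: S(n) = a·S(n/b) + f(n).
Here: a=256, b=4, f(n)=5n^7
Compute log_b(a) = log_4(256) = 4.
f(n) = 5n^7 = Ω(n^(4+ε)) with ε = 3, and the regularity condition holds (a·f(n/b) = (a/b^7)·f(n) with a/b^7 = 4^-3 < 1). Case 3: S(n) = Θ(f(n)) = Θ(n^7).

Case 3: S(n) = Θ(n^7)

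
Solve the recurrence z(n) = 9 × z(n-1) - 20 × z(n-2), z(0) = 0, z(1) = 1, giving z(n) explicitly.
Recurrence: z(n) = 9 × z(n-1) - 20 × z(n-2), initial: z(0) = 0, z(1) = 1.
Characteristic equation: r² - 9r + 20 = 0, which factors as (r - 5)(r - 4) = 0, so r = 5, 4. General solution z(n) = A·5ⁿ + B·4ⁿ. From z(0) = 0: A + B = 0. From z(1) = 1: 5A + 4B = 1. Solving gives A = 1, B = -1.

z(n) = 5ⁿ - 4ⁿ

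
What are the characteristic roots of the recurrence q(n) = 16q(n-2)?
Substitute q(n) = rⁿ and divide through by rⁿ⁻²: r² - 16 = 0
Factor: (r + 4)(r - 4) = 0, so r = -4, 4.
General solution: q(n) = A·(-4)ⁿ + B·4ⁿ

Characteristic: r² - 16 = 0, Roots: r = -4, 4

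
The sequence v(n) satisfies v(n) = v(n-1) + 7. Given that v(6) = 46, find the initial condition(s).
v(6) = v(0) + 6·7, so v(0) = 46 - 42 = 4.

v(0) = 4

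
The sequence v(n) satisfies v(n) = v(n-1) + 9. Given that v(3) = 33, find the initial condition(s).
v(3) = v(0) + 3·9, so v(0) = 33 - 27 = 6.

v(0) = 6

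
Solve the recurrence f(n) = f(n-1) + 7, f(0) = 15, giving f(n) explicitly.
Recurrence: f(n) = f(n-1) + 7, initial: f(0) = 15.
Each step adds 7, so f(n) = f(0) + 7n = 7n + 15.

f(n) = 7n + 15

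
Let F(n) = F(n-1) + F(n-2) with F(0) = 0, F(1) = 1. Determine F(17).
Computing the sequence terms:
0, 1, 1, 2, 3, 5, 8, 13, 21, 34, 55, 89, 144, 233, 377, 610, 987, 1597

1597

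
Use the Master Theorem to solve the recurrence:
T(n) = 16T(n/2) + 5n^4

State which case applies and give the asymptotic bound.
Master Theorem template: T(n) = a·T(n/b) + f(n).
Here: a=16, b=2, f(n)=5n^4
Compute log_b(a) = log_2(16) = 4.
f(n) = 5n^4 = Θ(n^4). Case 2: T(n) = Θ(n^4 log n).

Case 2: T(n) = Θ(n^4 log n)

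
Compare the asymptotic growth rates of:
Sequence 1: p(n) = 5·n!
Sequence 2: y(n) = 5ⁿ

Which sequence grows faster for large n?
Comparing growth rates:
Growth-rate hierarchy: log n ≺ any polynomial ≺ any exponential cⁿ (c>1) ≺ n! ≺ nⁿ.
factorial dominates exponential base 5 asymptotically.

p(n) grows faster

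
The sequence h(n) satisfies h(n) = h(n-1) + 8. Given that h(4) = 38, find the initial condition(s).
h(4) = h(0) + 4·8, so h(0) = 38 - 32 = 6.

h(0) = 6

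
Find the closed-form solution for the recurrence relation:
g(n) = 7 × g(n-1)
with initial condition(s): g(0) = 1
Recurrence: g(n) = 7 × g(n-1), initial: g(0) = 1.
Each term is 7 times the previous, so this is geometric with ratio 7. After n steps: g(n) = g(0)·7ⁿ = 7ⁿ.

g(n) = 7ⁿ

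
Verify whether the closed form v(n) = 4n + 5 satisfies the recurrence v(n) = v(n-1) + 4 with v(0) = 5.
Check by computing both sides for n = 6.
From the recurrence with v(0) = 5:
  v(0) = 5, v(1) = 9, v(2) = 13, v(3) = 17, v(4) = 21, v(5) = 25, v(6) = 29
  so the recurrence gives v(6) = 29.
From the proposed closed form v(n) = 4n + 5:
  v(6) = 29.
Both sides give 29 at n = 6, and the initial condition(s) match, so the closed form is consistent.

Yes, the closed form is correct.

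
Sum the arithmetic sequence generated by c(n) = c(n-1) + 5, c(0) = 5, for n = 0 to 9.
Computing the sequence terms: 5, 10, 15, 20, 25, 30, 35, 40, 45, 50
Adding these values together:

275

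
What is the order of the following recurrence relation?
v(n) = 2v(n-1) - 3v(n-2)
The order is the largest lag k for which v(n-k) appears. Here the deepest term is v(n-2), so the order is 2.

Order 2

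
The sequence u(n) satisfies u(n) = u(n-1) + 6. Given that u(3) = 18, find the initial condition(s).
u(3) = u(0) + 3·6, so u(0) = 18 - 18 = 0.

u(0) = 0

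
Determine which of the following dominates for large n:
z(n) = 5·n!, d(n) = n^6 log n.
Comparing growth rates:
Growth-rate hierarchy: log n ≺ any polynomial ≺ any exponential cⁿ (c>1) ≺ n! ≺ nⁿ.
factorial dominates polynomial degree 6 (with log factor) asymptotically.

z(n) grows faster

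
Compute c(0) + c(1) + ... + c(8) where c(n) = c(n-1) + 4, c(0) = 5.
Computing the sequence terms: 5, 9, 13, 17, 21, 25, 29, 33, 37
Adding these values together:

189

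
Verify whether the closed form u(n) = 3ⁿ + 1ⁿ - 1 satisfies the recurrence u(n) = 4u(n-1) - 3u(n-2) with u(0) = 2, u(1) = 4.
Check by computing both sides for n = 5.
From the recurrence with u(0) = 2, u(1) = 4:
  u(0) = 2, u(1) = 4, u(2) = 10, u(3) = 28, u(4) = 82, u(5) = 244
  so the recurrence gives u(5) = 244.
From the proposed closed form u(n) = 3ⁿ + 1ⁿ - 1:
  u(5) = 243.
The recurrence gives 244 but the closed form gives 243, so the closed form does not satisfy the recurrence.

No, the closed form is incorrect.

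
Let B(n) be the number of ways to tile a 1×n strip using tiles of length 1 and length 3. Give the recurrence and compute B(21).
Condition on the last tile: it has length 1 (leaving a 1×(n-1) strip) or length 3 (leaving a 1×(n-3) strip), so B(n) = B(n-1) + B(n-3) (order-3 linear recurrence).
For 0 ≤ i < 3 only unit tiles fit, so B(i) = 1.
Iterating the recurrence: B(3) = 2, B(4) = 3, B(5) = 4, B(6) = 6, B(7) = 9, B(8) = 13, B(9) = 19, B(10) = 28, B(11) = 41, B(12) = 60, B(13) = 88, B(14) = 129, B(15) = 189, B(16) = 277, B(17) = 406, B(18) = 595, B(19) = 872, B(20) = 1278, B(21) = 1873.

B(n) = B(n-1) + B(n-3), with B(i) = 1 for 0 ≤ i < 3; B(21) = 1873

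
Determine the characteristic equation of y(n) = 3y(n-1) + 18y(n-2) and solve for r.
Substitute y(n) = rⁿ and divide through by rⁿ⁻²: r² - 3r - 18 = 0
Factor: (r + 3)(r - 6) = 0, so r = -3, 6.
General solution: y(n) = A·(-3)ⁿ + B·6ⁿ

Characteristic: r² - 3r - 18 = 0, Roots: r = -3, 6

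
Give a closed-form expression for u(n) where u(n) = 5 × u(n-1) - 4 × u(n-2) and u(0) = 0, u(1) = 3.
Recurrence: u(n) = 5 × u(n-1) - 4 × u(n-2), initial: u(0) = 0, u(1) = 3.
Characteristic equation: r² - 5r + 4 = 0, which factors as (r - 4)(r - 1) = 0, so r = 4, 1. General solution u(n) = A·4ⁿ + B·1ⁿ. From u(0) = 0: A + B = 0. From u(1) = 3: 4A + 1B = 3. Solving gives A = 1, B = -1.

u(n) = 4ⁿ - 1ⁿ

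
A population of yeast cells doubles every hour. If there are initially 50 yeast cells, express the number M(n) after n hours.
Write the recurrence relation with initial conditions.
Each hour multiplies the count by 2, so the count after n hours depends only on the count after n-1 hours: M(n) = 2 × M(n-1). The starting count gives M(0) = 50.
Unrolling n times gives the closed form M(n) = 50 × 2ⁿ.

M(n) = 2 × M(n-1), M(0) = 50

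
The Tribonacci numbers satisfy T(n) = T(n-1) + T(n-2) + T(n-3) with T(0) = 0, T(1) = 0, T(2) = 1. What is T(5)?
Computing the sequence terms:
0, 0, 1, 1, 2, 4

4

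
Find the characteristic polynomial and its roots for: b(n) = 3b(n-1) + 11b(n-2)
Substitute b(n) = rⁿ and divide through by rⁿ⁻²: r² - 3r - 11 = 0
Discriminant: 3² + 4·11 = 53, not a perfect square, so by the quadratic formula r = (3 ± √53)/2.
General solution: b(n) = A·r₁ⁿ + B·r₂ⁿ where r₁,r₂ = (3 ± √53)/2

Characteristic: r² - 3r - 11 = 0, Roots: r = (3 ± √53)/2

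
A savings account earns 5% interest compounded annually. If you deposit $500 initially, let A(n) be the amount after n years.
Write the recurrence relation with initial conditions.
Each year the balance grows by 5%, i.e. is multiplied by 1 + 5/100 = 1.05, so A(n) = 1.05 × A(n-1). The initial deposit gives A(0) = 500.
Unrolling gives the closed form A(n) = 500 × (1.05)ⁿ.

A(n) = 1.05 × A(n-1), A(0) = 500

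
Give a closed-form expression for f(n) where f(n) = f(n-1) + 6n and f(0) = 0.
Recurrence: f(n) = f(n-1) + 6n, initial: f(0) = 0.
Telescoping: f(n) = f(0) + 6·Σᵢ₌₁ⁿ i = 0 + 6·n(n+1)/2.

f(n) = 6·n(n+1)/2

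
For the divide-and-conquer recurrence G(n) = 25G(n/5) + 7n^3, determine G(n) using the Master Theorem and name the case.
Master Theorem template: G(n) = a·G(n/b) + f(n).
Here: a=25, b=5, f(n)=7n^3
Compute log_b(a) = log_5(25) = 2.
f(n) = 7n^3 = Ω(n^(2+ε)) with ε = 1, and the regularity condition holds (a·f(n/b) = (a/b^3)·f(n) with a/b^3 = 5^-1 < 1). Case 3: G(n) = Θ(f(n)) = Θ(n^3).

Case 3: G(n) = Θ(n^3)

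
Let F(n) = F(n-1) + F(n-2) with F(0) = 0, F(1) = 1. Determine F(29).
Computing the sequence terms:
0, 1, 1, 2, 3, 5, 8, 13, 21, 34, 55, 89, 144, 233, 377, 610, 987, 1597, 2584, 4181, 6765, 10946, 17711, 28657, 46368, 75025, 121393, 196418, 317811, 514229

514229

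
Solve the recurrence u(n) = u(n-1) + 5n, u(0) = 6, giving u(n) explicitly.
Recurrence: u(n) = u(n-1) + 5n, initial: u(0) = 6.
Telescoping: u(n) = u(0) + 5·Σᵢ₌₁ⁿ i = 6 + 5·n(n+1)/2.

u(n) = 5·n(n+1)/2 + 6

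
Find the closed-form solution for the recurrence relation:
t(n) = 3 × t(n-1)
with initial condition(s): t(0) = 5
Recurrence: t(n) = 3 × t(n-1), initial: t(0) = 5.
Each term is 3 times the previous, so this is geometric with ratio 3. After n steps: t(n) = t(0)·3ⁿ = 5·3ⁿ.

t(n) = 5·3ⁿ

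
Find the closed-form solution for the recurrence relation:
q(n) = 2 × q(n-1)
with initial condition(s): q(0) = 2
Recurrence: q(n) = 2 × q(n-1), initial: q(0) = 2.
Each term is 2 times the previous, so this is geometric with ratio 2. After n steps: q(n) = q(0)·2ⁿ = 2·2ⁿ.

q(n) = 2·2ⁿ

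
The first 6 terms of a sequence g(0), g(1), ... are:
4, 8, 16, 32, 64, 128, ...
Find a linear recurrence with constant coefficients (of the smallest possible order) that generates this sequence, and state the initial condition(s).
Look for the lowest-order linear relation among consecutive terms.
Observation: each term is 2× the previous.
Check at n=2: 2·8 = 16. ✓

g(n) = 2 × g(n-1), g(0) = 4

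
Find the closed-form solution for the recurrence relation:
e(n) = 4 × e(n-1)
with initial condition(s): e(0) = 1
Recurrence: e(n) = 4 × e(n-1), initial: e(0) = 1.
Each term is 4 times the previous, so this is geometric with ratio 4. After n steps: e(n) = e(0)·4ⁿ = 4ⁿ.

e(n) = 4ⁿ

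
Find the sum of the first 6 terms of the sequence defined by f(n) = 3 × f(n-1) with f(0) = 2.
Computing the sequence terms: 2, 6, 18, 54, 162, 486
Adding these values together:

728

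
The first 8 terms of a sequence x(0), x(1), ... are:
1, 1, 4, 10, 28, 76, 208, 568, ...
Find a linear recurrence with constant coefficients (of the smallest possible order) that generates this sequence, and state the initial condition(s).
Look for the lowest-order linear relation among consecutive terms.
Observation: x(n) - 2·x(n-1) - (2)·x(n-2) = 0 holds for the shown terms, and no order-1 relation x(n) = α·x(n-1) + β fits.
Check at n=3: 2·4 + (2)·1 = 10. ✓

x(n) = 2x(n-1) + 2x(n-2), x(0) = 1, x(1) = 1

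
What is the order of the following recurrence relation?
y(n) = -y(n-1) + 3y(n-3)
The order is the largest lag k for which y(n-k) appears. Here the deepest term is y(n-3), so the order is 3.

Order 3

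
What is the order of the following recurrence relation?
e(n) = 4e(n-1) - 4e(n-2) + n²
The order is the largest lag k for which e(n-k) appears. Here the deepest term is e(n-2) (the n² term is non-homogeneous and does not affect the order), so the order is 2.

Order 2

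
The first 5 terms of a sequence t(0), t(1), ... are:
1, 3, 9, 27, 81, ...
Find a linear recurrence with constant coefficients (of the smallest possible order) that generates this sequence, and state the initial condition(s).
Look for the lowest-order linear relation among consecutive terms.
Observation: each term is 3× the previous.
Check at n=2: 3·3 = 9. ✓

t(n) = 3 × t(n-1), t(0) = 1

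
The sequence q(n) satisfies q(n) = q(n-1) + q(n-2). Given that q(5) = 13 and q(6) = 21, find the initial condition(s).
Work backwards using q(k) = q(k+2) - q(k+1):
q(4) = q(6) - q(5) = 21 - 13 = 8
q(3) = q(5) - q(4) = 13 - 8 = 5
q(2) = q(4) - q(3) = 8 - 5 = 3
q(1) = q(3) - q(2) = 5 - 3 = 2
q(0) = q(2) - q(1) = 3 - 2 = 1

q(0) = 1, q(1) = 2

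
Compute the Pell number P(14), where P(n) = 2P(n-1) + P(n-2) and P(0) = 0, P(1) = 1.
Computing the sequence terms:
0, 1, 2, 5, 12, 29, 70, 169, 408, 985, 2378, 5741, 13860, 33461, 80782

80782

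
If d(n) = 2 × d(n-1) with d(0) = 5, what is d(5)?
Computing step by step:
d(0) = 5
d(1) = 2 × 5 = 10
d(2) = 2 × 10 = 20
d(3) = 2 × 20 = 40
d(4) = 2 × 40 = 80
d(5) = 2 × 80 = 160

160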